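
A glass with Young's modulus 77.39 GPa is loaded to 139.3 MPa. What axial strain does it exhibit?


Rearrange E = sigma / epsilon:
  epsilon = sigma / E
  E (MPa) = 77.39 * 1000 = 77390
  epsilon = 139.3 / 77390 = 0.0018

0.0018


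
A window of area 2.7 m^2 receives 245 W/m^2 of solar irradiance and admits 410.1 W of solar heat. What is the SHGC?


Rearrange Q = Area * SHGC * Irradiance:
  SHGC = Q / (Area * Irradiance)
  SHGC = 410.1 / (2.7 * 245) = 0.62

0.62


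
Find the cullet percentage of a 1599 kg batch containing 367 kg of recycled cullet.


Cullet ratio = (cullet mass / total batch mass) * 100
  Ratio = 367 / 1599 * 100 = 22.95%

22.95%


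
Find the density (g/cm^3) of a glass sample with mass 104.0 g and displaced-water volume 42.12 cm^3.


Use the definition of density:
  rho = mass / volume
  rho = 104.0 / 42.12 = 2.469 g/cm^3

2.469 g/cm^3


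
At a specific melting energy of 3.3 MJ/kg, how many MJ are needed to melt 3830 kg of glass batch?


Total energy = mass * specific energy
  E = 3830 * 3.3 = 12639 MJ

12639 MJ


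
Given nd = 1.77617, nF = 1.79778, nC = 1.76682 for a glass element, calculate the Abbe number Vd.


Abbe number formula: Vd = (nd - 1) / (nF - nC)
  nd - 1 = 1.77617 - 1 = 0.77617
  nF - nC = 1.79778 - 1.76682 = 0.03096
  Vd = 0.77617 / 0.03096 = 25.07

25.07


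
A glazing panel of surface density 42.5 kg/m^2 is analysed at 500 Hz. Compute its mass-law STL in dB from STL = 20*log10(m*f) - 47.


Mass law: STL = 20 * log10(m * f) - 47
  m * f = 42.5 * 500 = 21250
  log10(21250) = 4.32736
  STL = 20 * 4.32736 - 47 = 86.5472 - 47 = 39.5 dB

39.5 dB


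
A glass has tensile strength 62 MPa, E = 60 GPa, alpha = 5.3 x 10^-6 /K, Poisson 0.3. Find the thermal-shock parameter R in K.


Thermal shock resistance: R = sigma * (1 - nu) / (E * alpha)
  Numerator = 62 * (1 - 0.3) = 43.4
  Denominator = 60 * 1000 * (5.3 x 10^-6) = 0.318
  R = 43.4 / 0.318 = 136.5 K

136.5 K


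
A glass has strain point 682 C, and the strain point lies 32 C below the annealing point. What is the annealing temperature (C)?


T_anneal = T_strain + gap:
  T_anneal = 682 + 32 = 714 C

714 C


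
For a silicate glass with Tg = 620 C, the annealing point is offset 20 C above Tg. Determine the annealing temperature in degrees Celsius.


The annealing temperature is Tg plus the offset:
  T_anneal = 620 + 20 = 640 C

640 C


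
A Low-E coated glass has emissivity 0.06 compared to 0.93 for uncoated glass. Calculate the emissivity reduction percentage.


Percentage reduction = (1 - coated/uncoated) * 100
  Ratio = 0.06 / 0.93 = 0.0645
  Reduction = (1 - 0.0645) * 100 = 93.5%

93.5%


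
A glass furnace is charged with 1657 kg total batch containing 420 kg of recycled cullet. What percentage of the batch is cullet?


Cullet ratio = (cullet mass / total batch mass) * 100
  Ratio = 420 / 1657 * 100 = 25.35%

25.35%


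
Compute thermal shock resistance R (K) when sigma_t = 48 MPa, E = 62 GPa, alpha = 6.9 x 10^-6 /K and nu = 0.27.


Thermal shock resistance: R = sigma * (1 - nu) / (E * alpha)
  Numerator = 48 * (1 - 0.27) = 35.04
  Denominator = 62 * 1000 * (6.9 x 10^-6) = 0.4278
  R = 35.04 / 0.4278 = 81.9 K

81.9 K


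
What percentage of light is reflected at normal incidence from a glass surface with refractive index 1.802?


Fresnel reflectance at normal incidence:
  R = ((n - 1)/(n + 1))^2
  (n - 1)/(n + 1) = (1.802 - 1)/(1.802 + 1) = 0.286224
  R = 0.286224^2 = 0.0819242
  R(%) = 0.0819242 * 100 = 8.192%

8.192%


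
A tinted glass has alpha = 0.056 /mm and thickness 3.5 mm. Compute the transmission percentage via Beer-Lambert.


Beer-Lambert law: T = exp(-alpha * thickness)
  exponent = -0.056 * 3.5 = -0.196
  T = exp(-0.196) = 0.822
  Percentage = 0.822 * 100 = 82.2%

82.2%


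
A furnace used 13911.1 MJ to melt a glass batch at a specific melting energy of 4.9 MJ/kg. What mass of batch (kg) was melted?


Rearrange E = m * s for m:
  m = E / s
  m = 13911.1 / 4.9 = 2839.0 kg

2839.0 kg


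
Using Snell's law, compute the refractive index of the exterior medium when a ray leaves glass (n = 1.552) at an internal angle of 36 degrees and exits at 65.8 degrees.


Apply Snell's law: n1 * sin(theta1) = n2 * sin(theta2)
  n2 = n1 * sin(theta1) / sin(theta2)
  sin(36) = 0.587785
  sin(65.8) = 0.91212
  n2 = 1.552 * 0.587785 / 0.91212 = 1.0001

1.0001


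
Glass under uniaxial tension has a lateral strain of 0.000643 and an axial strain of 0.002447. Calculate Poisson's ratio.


Poisson's ratio: nu = lateral strain / axial strain
  nu = 0.000643 / 0.002447 = 0.2628

0.2628


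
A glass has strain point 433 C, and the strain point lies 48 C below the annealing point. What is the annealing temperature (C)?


T_anneal = T_strain + gap:
  T_anneal = 433 + 48 = 481 C

481 C


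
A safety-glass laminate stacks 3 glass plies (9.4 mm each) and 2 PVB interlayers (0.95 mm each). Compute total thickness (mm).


Total thickness = glass contribution + PVB contribution
  Glass: 3 * 9.4 = 28.2 mm
  PVB: 2 * 0.95 = 1.9 mm
  Total = 28.2 + 1.9 = 30.1 mm

30.1 mm


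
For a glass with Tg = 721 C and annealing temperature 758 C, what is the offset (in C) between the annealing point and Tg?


Offset = T_anneal - Tg:
  offset = 758 - 721 = 37 C

37 C


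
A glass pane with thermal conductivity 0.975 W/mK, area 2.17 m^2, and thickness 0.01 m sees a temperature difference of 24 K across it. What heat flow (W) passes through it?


Fourier's law: Q = k * A * dT / t
  Q = 0.975 * 2.17 * 24 / 0.01
  Q = 50.778 / 0.01 = 5077.8 W

5077.8 W


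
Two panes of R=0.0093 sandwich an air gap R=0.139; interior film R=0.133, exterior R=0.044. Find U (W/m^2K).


Total thermal resistance (series):
  R_total = R_in + R_glass + R_air + R_glass + R_out
  R_total = 0.133 + 0.0093 + 0.139 + 0.0093 + 0.044 = 0.3346 m^2K/W
U-value = 1 / R_total = 1 / 0.3346 = 2.989 W/m^2K

2.989 W/m^2K


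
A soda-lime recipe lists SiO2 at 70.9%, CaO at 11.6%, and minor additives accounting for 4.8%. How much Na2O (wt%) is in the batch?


Pieces sum to 100%:
  Na2O = 100 - (SiO2 + CaO + others)
  Na2O = 100 - (70.9 + 11.6 + 4.8) = 12.7%

12.7%


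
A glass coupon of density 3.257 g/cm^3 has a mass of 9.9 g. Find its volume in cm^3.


Rearrange rho = m / V:
  V = m / rho
  V = 9.9 / 3.257 = 3.04 cm^3

3.04 cm^3


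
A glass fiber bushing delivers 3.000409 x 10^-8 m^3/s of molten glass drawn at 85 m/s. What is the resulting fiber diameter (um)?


Cross-sectional area from continuity:
  A = Q / v = 3.000409 x 10^-8 / 85 = 3.529893 x 10^-10 m^2
Diameter from circular cross-section:
  d = sqrt(4A / pi) * 10^6 (m -> um)
  d = sqrt(4 * 3.529893 x 10^-10 / pi) * 10^6 = 21.2 um

21.2 um


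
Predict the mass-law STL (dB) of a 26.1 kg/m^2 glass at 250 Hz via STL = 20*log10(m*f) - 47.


Mass law: STL = 20 * log10(m * f) - 47
  m * f = 26.1 * 250 = 6525
  log10(6525) = 3.81458
  STL = 20 * 3.81458 - 47 = 76.2916 - 47 = 29.3 dB

29.3 dB


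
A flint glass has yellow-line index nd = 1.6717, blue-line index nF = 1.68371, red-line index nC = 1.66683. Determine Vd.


Abbe number formula: Vd = (nd - 1) / (nF - nC)
  nd - 1 = 1.6717 - 1 = 0.6717
  nF - nC = 1.68371 - 1.66683 = 0.01688
  Vd = 0.6717 / 0.01688 = 39.79

39.79


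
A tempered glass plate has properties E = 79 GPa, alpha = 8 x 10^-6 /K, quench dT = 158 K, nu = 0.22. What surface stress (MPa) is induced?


Tempering stress: sigma = E * alpha * dT / (1 - nu)
  E (MPa) = 79 * 1000 = 79000
  Numerator = 79000 * (8 x 10^-6) * 158 = 99.856
  Denominator = 1 - 0.22 = 0.78
  sigma = 99.856 / 0.78 = 128.0 MPa

128.0 MPa


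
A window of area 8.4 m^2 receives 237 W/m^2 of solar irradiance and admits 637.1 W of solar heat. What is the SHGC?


Rearrange Q = Area * SHGC * Irradiance:
  SHGC = Q / (Area * Irradiance)
  SHGC = 637.1 / (8.4 * 237) = 0.32

0.32


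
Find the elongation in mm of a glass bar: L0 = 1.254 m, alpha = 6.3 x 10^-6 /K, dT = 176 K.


Thermal expansion formula: dL = alpha * L0 * dT
  dL = (6.3 x 10^-6) * 1.254 * 176 = 0.00139044 m
Convert to mm: 0.00139044 * 1000 = 1.3904 mm

1.3904 mm


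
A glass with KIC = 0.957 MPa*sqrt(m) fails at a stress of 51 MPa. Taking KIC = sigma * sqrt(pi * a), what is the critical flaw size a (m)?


Rearrange KIC = sigma * sqrt(pi * a):
  sqrt(pi * a) = KIC / sigma
  sqrt(pi * a) = 0.957 / 51 = 0.018765
  a = (KIC / sigma)^2 / pi
  a = 0.018765^2 / pi = 0.0001121 m

0.0001121 m


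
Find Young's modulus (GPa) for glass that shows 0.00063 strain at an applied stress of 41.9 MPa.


Young's modulus: E = stress / strain
  E = 41.9 MPa / 0.00063 = 66507.94 MPa
Convert to GPa: 66507.94 / 1000 = 66.51 GPa

66.51 GPa


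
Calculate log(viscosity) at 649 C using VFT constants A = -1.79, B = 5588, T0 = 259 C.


VFT equation: log(eta) = A + B / (T - T0)
  T - T0 = 649 - 259 = 390
  B / (T - T0) = 5588 / 390 = 14.328
  log(eta) = -1.79 + 14.328 = 12.538

12.538


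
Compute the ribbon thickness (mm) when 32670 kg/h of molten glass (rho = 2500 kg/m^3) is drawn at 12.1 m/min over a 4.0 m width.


Ribbon cross-section from mass balance:
  Volume rate = throughput / density = 32670 / 2500 = 13.068 m^3/h
  thickness = volume rate / (speed * 60 * width), i.e.
  thickness = throughput / (60 * speed * width * density) * 1000
  thickness = 32670 / (60 * 12.1 * 4.0 * 2500) * 1000 = 4.5 mm

4.5 mm


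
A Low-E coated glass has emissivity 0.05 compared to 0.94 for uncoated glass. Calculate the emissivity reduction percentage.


Percentage reduction = (1 - coated/uncoated) * 100
  Ratio = 0.05 / 0.94 = 0.0532
  Reduction = (1 - 0.0532) * 100 = 94.7%

94.7%


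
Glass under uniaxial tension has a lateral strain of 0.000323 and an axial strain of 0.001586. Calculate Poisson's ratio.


Poisson's ratio: nu = lateral strain / axial strain
  nu = 0.000323 / 0.001586 = 0.2037

0.2037


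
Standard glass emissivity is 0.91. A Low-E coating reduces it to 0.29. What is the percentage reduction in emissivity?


Percentage reduction = (1 - coated/uncoated) * 100
  Ratio = 0.29 / 0.91 = 0.3187
  Reduction = (1 - 0.3187) * 100 = 68.1%

68.1%


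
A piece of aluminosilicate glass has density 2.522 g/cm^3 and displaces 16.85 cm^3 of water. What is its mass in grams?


Rearrange rho = m / V:
  m = rho * V
  m = 2.522 * 16.85 = 42.496 g

42.496 g


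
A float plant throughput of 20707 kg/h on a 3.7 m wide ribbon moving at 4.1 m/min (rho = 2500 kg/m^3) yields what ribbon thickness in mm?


Ribbon cross-section from mass balance:
  Volume rate = throughput / density = 20707 / 2500 = 8.2828 m^3/h
  thickness = volume rate / (speed * 60 * width), i.e.
  thickness = throughput / (60 * speed * width * density) * 1000
  thickness = 20707 / (60 * 4.1 * 3.7 * 2500) * 1000 = 9.1 mm

9.1 mm


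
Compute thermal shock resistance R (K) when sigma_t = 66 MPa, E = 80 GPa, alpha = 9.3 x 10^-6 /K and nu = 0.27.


Thermal shock resistance: R = sigma * (1 - nu) / (E * alpha)
  Numerator = 66 * (1 - 0.27) = 48.18
  Denominator = 80 * 1000 * (9.3 x 10^-6) = 0.744
  R = 48.18 / 0.744 = 64.8 K

64.8 K


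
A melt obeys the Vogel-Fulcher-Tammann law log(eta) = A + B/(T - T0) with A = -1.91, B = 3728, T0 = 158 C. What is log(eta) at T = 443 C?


VFT equation: log(eta) = A + B / (T - T0)
  T - T0 = 443 - 158 = 285
  B / (T - T0) = 3728 / 285 = 13.081
  log(eta) = -1.91 + 13.081 = 11.171

11.171


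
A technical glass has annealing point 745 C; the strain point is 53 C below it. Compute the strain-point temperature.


Strain point = annealing point - difference:
  T_strain = 745 - 53 = 692 C

692 C


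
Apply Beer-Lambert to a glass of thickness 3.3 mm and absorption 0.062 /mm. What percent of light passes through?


Beer-Lambert law: T = exp(-alpha * thickness)
  exponent = -0.062 * 3.3 = -0.2046
  T = exp(-0.2046) = 0.815
  Percentage = 0.815 * 100 = 81.5%

81.5%


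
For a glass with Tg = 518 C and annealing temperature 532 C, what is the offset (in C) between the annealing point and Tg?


Offset = T_anneal - Tg:
  offset = 532 - 518 = 14 C

14 C


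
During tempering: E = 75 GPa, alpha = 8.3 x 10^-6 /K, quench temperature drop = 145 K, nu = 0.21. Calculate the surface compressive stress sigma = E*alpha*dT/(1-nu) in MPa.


Tempering stress: sigma = E * alpha * dT / (1 - nu)
  E (MPa) = 75 * 1000 = 75000
  Numerator = 75000 * (8.3 x 10^-6) * 145 = 90.2625
  Denominator = 1 - 0.21 = 0.79
  sigma = 90.2625 / 0.79 = 114.3 MPa

114.3 MPa


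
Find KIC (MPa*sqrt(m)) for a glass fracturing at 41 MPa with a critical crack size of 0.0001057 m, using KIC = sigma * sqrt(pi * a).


Fracture toughness: KIC = sigma * sqrt(pi * a)
  pi * a = pi * 0.0001057 = 0.000332066
  sqrt(pi * a) = 0.018223
  KIC = 41 * 0.018223 = 0.747 MPa*sqrt(m)

0.747 MPa*sqrt(m)


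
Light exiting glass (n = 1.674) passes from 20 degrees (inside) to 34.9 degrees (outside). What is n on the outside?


Apply Snell's law: n1 * sin(theta1) = n2 * sin(theta2)
  n2 = n1 * sin(theta1) / sin(theta2)
  sin(20) = 0.34202
  sin(34.9) = 0.572146
  n2 = 1.674 * 0.34202 / 0.572146 = 1.0007

1.0007


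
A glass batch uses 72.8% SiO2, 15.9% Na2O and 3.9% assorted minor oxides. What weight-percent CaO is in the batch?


Pieces sum to 100%:
  CaO = 100 - (SiO2 + Na2O + others)
  CaO = 100 - (72.8 + 15.9 + 3.9) = 7.4%

7.4%


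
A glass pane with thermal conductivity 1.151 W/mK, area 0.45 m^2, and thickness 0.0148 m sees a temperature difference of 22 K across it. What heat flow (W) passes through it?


Fourier's law: Q = k * A * dT / t
  Q = 1.151 * 0.45 * 22 / 0.0148
  Q = 11.3949 / 0.0148 = 769.9 W

769.9 W


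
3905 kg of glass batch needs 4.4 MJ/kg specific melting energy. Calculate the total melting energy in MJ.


Total energy = mass * specific energy
  E = 3905 * 4.4 = 17182 MJ

17182 MJ


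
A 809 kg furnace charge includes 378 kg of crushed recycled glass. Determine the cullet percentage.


Cullet ratio = (cullet mass / total batch mass) * 100
  Ratio = 378 / 809 * 100 = 46.72%

46.72%


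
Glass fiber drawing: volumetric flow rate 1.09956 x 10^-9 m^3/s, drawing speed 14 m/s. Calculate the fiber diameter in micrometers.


Cross-sectional area from continuity:
  A = Q / v = 1.09956 x 10^-9 / 14 = 7.854 x 10^-11 m^2
Diameter from circular cross-section:
  d = sqrt(4A / pi) * 10^6 (m -> um)
  d = sqrt(4 * 7.854 x 10^-11 / pi) * 10^6 = 10.0 um

10.0 um


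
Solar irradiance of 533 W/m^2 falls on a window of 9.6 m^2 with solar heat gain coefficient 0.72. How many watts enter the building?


Solar heat gain: Q = Area * SHGC * Irradiance
  Q = 9.6 * 0.72 * 533 = 3684.1 W

3684.1 W


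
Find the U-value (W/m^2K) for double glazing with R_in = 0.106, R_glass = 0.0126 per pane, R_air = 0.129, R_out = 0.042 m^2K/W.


Total thermal resistance (series):
  R_total = R_in + R_glass + R_air + R_glass + R_out
  R_total = 0.106 + 0.0126 + 0.129 + 0.0126 + 0.042 = 0.3022 m^2K/W
U-value = 1 / R_total = 1 / 0.3022 = 3.309 W/m^2K

3.309 W/m^2K


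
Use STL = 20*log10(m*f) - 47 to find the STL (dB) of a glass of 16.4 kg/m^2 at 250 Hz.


Mass law: STL = 20 * log10(m * f) - 47
  m * f = 16.4 * 250 = 4100
  log10(4100) = 3.61278
  STL = 20 * 3.61278 - 47 = 72.2556 - 47 = 25.3 dB

25.3 dB


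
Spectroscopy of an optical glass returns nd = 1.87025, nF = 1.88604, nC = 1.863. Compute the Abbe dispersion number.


Abbe number formula: Vd = (nd - 1) / (nF - nC)
  nd - 1 = 1.87025 - 1 = 0.87025
  nF - nC = 1.88604 - 1.863 = 0.02304
  Vd = 0.87025 / 0.02304 = 37.77

37.77


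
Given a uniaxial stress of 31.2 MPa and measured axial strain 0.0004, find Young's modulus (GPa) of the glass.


Young's modulus: E = stress / strain
  E = 31.2 MPa / 0.0004 = 78000 MPa
Convert to GPa: 78000 / 1000 = 78.0 GPa

78.0 GPa


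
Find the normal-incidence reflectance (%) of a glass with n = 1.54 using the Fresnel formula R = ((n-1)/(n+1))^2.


Fresnel reflectance at normal incidence:
  R = ((n - 1)/(n + 1))^2
  (n - 1)/(n + 1) = (1.54 - 1)/(1.54 + 1) = 0.212598
  R = 0.212598^2 = 0.0451979
  R(%) = 0.0451979 * 100 = 4.52%

4.52%


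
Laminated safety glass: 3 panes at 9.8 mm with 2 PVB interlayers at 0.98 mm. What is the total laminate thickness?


Total thickness = glass contribution + PVB contribution
  Glass: 3 * 9.8 = 29.4 mm
  PVB: 2 * 0.98 = 1.96 mm
  Total = 29.4 + 1.96 = 31.36 mm

31.36 mm


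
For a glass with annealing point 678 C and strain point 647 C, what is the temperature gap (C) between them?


Gap = T_anneal - T_strain:
  gap = 678 - 647 = 31 C

31 C


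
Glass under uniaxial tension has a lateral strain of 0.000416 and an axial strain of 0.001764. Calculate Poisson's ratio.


Poisson's ratio: nu = lateral strain / axial strain
  nu = 0.000416 / 0.001764 = 0.2358

0.2358


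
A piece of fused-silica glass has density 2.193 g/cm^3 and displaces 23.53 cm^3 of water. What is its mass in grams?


Rearrange rho = m / V:
  m = rho * V
  m = 2.193 * 23.53 = 51.601 g

51.601 g


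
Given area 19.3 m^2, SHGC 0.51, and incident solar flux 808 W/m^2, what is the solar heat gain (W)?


Solar heat gain: Q = Area * SHGC * Irradiance
  Q = 19.3 * 0.51 * 808 = 7953.1 W

7953.1 W


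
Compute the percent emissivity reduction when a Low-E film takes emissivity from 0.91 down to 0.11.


Percentage reduction = (1 - coated/uncoated) * 100
  Ratio = 0.11 / 0.91 = 0.1209
  Reduction = (1 - 0.1209) * 100 = 87.9%

87.9%


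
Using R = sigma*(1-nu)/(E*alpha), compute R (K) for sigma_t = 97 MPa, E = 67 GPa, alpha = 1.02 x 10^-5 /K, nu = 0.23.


Thermal shock resistance: R = sigma * (1 - nu) / (E * alpha)
  Numerator = 97 * (1 - 0.23) = 74.69
  Denominator = 67 * 1000 * (1.02 x 10^-5) = 0.6834
  R = 74.69 / 0.6834 = 109.3 K

109.3 K


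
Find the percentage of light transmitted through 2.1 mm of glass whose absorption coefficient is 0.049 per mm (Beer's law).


Beer-Lambert law: T = exp(-alpha * thickness)
  exponent = -0.049 * 2.1 = -0.1029
  T = exp(-0.1029) = 0.9022
  Percentage = 0.9022 * 100 = 90.22%

90.22%


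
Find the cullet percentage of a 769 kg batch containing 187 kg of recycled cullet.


Cullet ratio = (cullet mass / total batch mass) * 100
  Ratio = 187 / 769 * 100 = 24.32%

24.32%


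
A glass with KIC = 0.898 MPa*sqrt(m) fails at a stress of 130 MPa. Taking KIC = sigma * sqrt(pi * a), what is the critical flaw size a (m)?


Rearrange KIC = sigma * sqrt(pi * a):
  sqrt(pi * a) = KIC / sigma
  sqrt(pi * a) = 0.898 / 130 = 0.006908
  a = (KIC / sigma)^2 / pi
  a = 0.006908^2 / pi = 0.0000152 m

0.0000152 m


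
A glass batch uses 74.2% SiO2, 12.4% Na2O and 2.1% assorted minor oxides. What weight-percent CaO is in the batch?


Pieces sum to 100%:
  CaO = 100 - (SiO2 + Na2O + others)
  CaO = 100 - (74.2 + 12.4 + 2.1) = 11.3%

11.3%


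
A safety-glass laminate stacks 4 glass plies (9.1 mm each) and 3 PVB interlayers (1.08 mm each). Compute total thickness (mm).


Total thickness = glass contribution + PVB contribution
  Glass: 4 * 9.1 = 36.4 mm
  PVB: 3 * 1.08 = 3.24 mm
  Total = 36.4 + 3.24 = 39.64 mm

39.64 mm


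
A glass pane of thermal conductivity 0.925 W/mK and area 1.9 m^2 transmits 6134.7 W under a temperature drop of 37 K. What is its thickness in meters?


Fourier's law: t = k * A * dT / Q
  t = 0.925 * 1.9 * 37 / 6134.7
  t = 65.0275 / 6134.7 = 0.0106 m

0.0106 m


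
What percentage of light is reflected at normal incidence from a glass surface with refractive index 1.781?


Fresnel reflectance at normal incidence:
  R = ((n - 1)/(n + 1))^2
  (n - 1)/(n + 1) = (1.781 - 1)/(1.781 + 1) = 0.280834
  R = 0.280834^2 = 0.0788677
  R(%) = 0.0788677 * 100 = 7.887%

7.887%


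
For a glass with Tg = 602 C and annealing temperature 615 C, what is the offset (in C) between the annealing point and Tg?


Offset = T_anneal - Tg:
  offset = 615 - 602 = 13 C

13 C


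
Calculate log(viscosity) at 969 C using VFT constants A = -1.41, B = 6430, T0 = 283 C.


VFT equation: log(eta) = A + B / (T - T0)
  T - T0 = 969 - 283 = 686
  B / (T - T0) = 6430 / 686 = 9.373
  log(eta) = -1.41 + 9.373 = 7.963

7.963


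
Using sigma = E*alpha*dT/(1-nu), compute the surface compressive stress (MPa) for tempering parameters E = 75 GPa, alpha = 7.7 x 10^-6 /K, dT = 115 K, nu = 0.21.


Tempering stress: sigma = E * alpha * dT / (1 - nu)
  E (MPa) = 75 * 1000 = 75000
  Numerator = 75000 * (7.7 x 10^-6) * 115 = 66.4125
  Denominator = 1 - 0.21 = 0.79
  sigma = 66.4125 / 0.79 = 84.1 MPa

84.1 MPa


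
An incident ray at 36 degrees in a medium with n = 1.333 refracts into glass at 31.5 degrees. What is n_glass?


Apply Snell's law: n1 * sin(theta1) = n2 * sin(theta2)
  n2 = n1 * sin(theta1) / sin(theta2)
  sin(36) = 0.587785
  sin(31.5) = 0.522499
  n2 = 1.333 * 0.587785 / 0.522499 = 1.4996

1.4996


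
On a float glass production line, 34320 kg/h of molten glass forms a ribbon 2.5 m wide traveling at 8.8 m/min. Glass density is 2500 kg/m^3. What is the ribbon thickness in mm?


Ribbon cross-section from mass balance:
  Volume rate = throughput / density = 34320 / 2500 = 13.728 m^3/h
  thickness = volume rate / (speed * 60 * width), i.e.
  thickness = throughput / (60 * speed * width * density) * 1000
  thickness = 34320 / (60 * 8.8 * 2.5 * 2500) * 1000 = 10.4 mm

10.4 mm


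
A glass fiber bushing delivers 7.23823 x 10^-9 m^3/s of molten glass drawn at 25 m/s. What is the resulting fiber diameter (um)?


Cross-sectional area from continuity:
  A = Q / v = 7.23823 x 10^-9 / 25 = 2.895292 x 10^-10 m^2
Diameter from circular cross-section:
  d = sqrt(4A / pi) * 10^6 (m -> um)
  d = sqrt(4 * 2.895292 x 10^-10 / pi) * 10^6 = 19.2 um

19.2 um


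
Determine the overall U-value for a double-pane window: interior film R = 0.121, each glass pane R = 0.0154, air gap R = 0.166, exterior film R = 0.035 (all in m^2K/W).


Total thermal resistance (series):
  R_total = R_in + R_glass + R_air + R_glass + R_out
  R_total = 0.121 + 0.0154 + 0.166 + 0.0154 + 0.035 = 0.3528 m^2K/W
U-value = 1 / R_total = 1 / 0.3528 = 2.834 W/m^2K

2.834 W/m^2K


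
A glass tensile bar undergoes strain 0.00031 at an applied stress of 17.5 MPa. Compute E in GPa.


Young's modulus: E = stress / strain
  E = 17.5 MPa / 0.00031 = 56451.61 MPa
Convert to GPa: 56451.61 / 1000 = 56.45 GPa

56.45 GPa


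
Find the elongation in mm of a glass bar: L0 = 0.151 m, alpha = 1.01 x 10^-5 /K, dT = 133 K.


Thermal expansion formula: dL = alpha * L0 * dT
  dL = (1.01 x 10^-5) * 0.151 * 133 = 0.00020284 m
Convert to mm: 0.00020284 * 1000 = 0.2028 mm

0.2028 mm


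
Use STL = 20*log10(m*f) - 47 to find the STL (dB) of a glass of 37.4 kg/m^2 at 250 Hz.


Mass law: STL = 20 * log10(m * f) - 47
  m * f = 37.4 * 250 = 9350
  log10(9350) = 3.97081
  STL = 20 * 3.97081 - 47 = 79.4162 - 47 = 32.4 dB

32.4 dB


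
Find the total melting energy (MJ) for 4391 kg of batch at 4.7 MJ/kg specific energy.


Total energy = mass * specific energy
  E = 4391 * 4.7 = 20637.7 MJ

20637.7 MJ


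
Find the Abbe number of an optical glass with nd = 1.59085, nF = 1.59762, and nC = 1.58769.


Abbe number formula: Vd = (nd - 1) / (nF - nC)
  nd - 1 = 1.59085 - 1 = 0.59085
  nF - nC = 1.59762 - 1.58769 = 0.00993
  Vd = 0.59085 / 0.00993 = 59.5

59.5


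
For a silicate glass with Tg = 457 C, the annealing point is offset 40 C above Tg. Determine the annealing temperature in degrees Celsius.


The annealing temperature is Tg plus the offset:
  T_anneal = 457 + 40 = 497 C

497 C


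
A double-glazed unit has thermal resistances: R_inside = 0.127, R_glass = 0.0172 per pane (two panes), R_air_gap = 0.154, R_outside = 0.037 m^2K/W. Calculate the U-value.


Total thermal resistance (series):
  R_total = R_in + R_glass + R_air + R_glass + R_out
  R_total = 0.127 + 0.0172 + 0.154 + 0.0172 + 0.037 = 0.3524 m^2K/W
U-value = 1 / R_total = 1 / 0.3524 = 2.838 W/m^2K

2.838 W/m^2K


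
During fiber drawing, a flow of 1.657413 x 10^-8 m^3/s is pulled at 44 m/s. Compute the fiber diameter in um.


Cross-sectional area from continuity:
  A = Q / v = 1.657413 x 10^-8 / 44 = 3.766848 x 10^-10 m^2
Diameter from circular cross-section:
  d = sqrt(4A / pi) * 10^6 (m -> um)
  d = sqrt(4 * 3.766848 x 10^-10 / pi) * 10^6 = 21.9 um

21.9 um


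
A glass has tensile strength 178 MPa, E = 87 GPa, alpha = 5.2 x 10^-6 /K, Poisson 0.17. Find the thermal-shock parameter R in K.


Thermal shock resistance: R = sigma * (1 - nu) / (E * alpha)
  Numerator = 178 * (1 - 0.17) = 147.74
  Denominator = 87 * 1000 * (5.2 x 10^-6) = 0.4524
  R = 147.74 / 0.4524 = 326.6 K

326.6 K


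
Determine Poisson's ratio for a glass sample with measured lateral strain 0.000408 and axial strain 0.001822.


Poisson's ratio: nu = lateral strain / axial strain
  nu = 0.000408 / 0.001822 = 0.2239

0.2239


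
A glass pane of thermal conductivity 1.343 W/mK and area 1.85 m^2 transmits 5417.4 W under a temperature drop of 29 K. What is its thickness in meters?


Fourier's law: t = k * A * dT / Q
  t = 1.343 * 1.85 * 29 / 5417.4
  t = 72.05195 / 5417.4 = 0.0133 m

0.0133 m


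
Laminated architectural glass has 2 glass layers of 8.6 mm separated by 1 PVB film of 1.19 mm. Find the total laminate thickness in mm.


Total thickness = glass contribution + PVB contribution
  Glass: 2 * 8.6 = 17.2 mm
  PVB: 1 * 1.19 = 1.19 mm
  Total = 17.2 + 1.19 = 18.39 mm

18.39 mm


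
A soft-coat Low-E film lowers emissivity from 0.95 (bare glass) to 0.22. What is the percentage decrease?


Percentage reduction = (1 - coated/uncoated) * 100
  Ratio = 0.22 / 0.95 = 0.2316
  Reduction = (1 - 0.2316) * 100 = 76.8%

76.8%


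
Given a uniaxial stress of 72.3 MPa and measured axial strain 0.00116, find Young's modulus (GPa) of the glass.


Young's modulus: E = stress / strain
  E = 72.3 MPa / 0.00116 = 62327.59 MPa
Convert to GPa: 62327.59 / 1000 = 62.33 GPa

62.33 GPa


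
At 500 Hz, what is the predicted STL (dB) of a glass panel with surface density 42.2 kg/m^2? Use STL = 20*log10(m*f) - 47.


Mass law: STL = 20 * log10(m * f) - 47
  m * f = 42.2 * 500 = 21100
  log10(21100) = 4.32428
  STL = 20 * 4.32428 - 47 = 86.4856 - 47 = 39.5 dB

39.5 dB


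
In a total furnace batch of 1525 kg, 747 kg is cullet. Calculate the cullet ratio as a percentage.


Cullet ratio = (cullet mass / total batch mass) * 100
  Ratio = 747 / 1525 * 100 = 48.98%

48.98%


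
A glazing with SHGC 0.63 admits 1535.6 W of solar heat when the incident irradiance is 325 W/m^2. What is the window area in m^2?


Rearrange Q = Area * SHGC * Irradiance:
  Area = Q / (SHGC * Irradiance)
  Area = 1535.6 / (0.63 * 325) = 7.5 m^2

7.5 m^2


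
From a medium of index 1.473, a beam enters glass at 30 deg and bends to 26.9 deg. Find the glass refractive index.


Apply Snell's law: n1 * sin(theta1) = n2 * sin(theta2)
  n2 = n1 * sin(theta1) / sin(theta2)
  sin(30) = 0.5
  sin(26.9) = 0.452435
  n2 = 1.473 * 0.5 / 0.452435 = 1.6279

1.6279


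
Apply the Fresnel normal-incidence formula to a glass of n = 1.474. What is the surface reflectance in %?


Fresnel reflectance at normal incidence:
  R = ((n - 1)/(n + 1))^2
  (n - 1)/(n + 1) = (1.474 - 1)/(1.474 + 1) = 0.191593
  R = 0.191593^2 = 0.0367079
  R(%) = 0.0367079 * 100 = 3.671%

3.671%


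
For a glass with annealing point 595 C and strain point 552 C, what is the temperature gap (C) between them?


Gap = T_anneal - T_strain:
  gap = 595 - 552 = 43 C

43 C


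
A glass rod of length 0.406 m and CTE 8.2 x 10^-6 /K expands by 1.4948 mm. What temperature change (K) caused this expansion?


Rearrange dL = alpha * L0 * dT for dT:
  dT = dL / (alpha * L0)
  dL (m) = 1.4948 / 1000 = 0.0014948
  dT = 0.0014948 / ((8.2 x 10^-6) * 0.406) = 449.0 K

449.0 K


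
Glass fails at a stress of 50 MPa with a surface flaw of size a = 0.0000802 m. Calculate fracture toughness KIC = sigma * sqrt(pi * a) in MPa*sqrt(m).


Fracture toughness: KIC = sigma * sqrt(pi * a)
  pi * a = pi * 0.0000802 = 0.000251956
  sqrt(pi * a) = 0.015873
  KIC = 50 * 0.015873 = 0.794 MPa*sqrt(m)

0.794 MPa*sqrt(m)


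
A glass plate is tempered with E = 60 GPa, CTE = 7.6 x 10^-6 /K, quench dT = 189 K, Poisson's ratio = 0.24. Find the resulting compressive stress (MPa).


Tempering stress: sigma = E * alpha * dT / (1 - nu)
  E (MPa) = 60 * 1000 = 60000
  Numerator = 60000 * (7.6 x 10^-6) * 189 = 86.184
  Denominator = 1 - 0.24 = 0.76
  sigma = 86.184 / 0.76 = 113.4 MPa

113.4 MPa


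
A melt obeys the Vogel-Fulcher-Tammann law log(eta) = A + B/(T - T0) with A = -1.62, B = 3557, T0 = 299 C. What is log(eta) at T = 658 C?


VFT equation: log(eta) = A + B / (T - T0)
  T - T0 = 658 - 299 = 359
  B / (T - T0) = 3557 / 359 = 9.908
  log(eta) = -1.62 + 9.908 = 8.288

8.288


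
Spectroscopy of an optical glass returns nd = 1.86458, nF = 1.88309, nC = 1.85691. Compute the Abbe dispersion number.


Abbe number formula: Vd = (nd - 1) / (nF - nC)
  nd - 1 = 1.86458 - 1 = 0.86458
  nF - nC = 1.88309 - 1.85691 = 0.02618
  Vd = 0.86458 / 0.02618 = 33.02

33.02


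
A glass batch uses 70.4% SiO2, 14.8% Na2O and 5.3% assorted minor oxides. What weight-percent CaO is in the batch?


Pieces sum to 100%:
  CaO = 100 - (SiO2 + Na2O + others)
  CaO = 100 - (70.4 + 14.8 + 5.3) = 9.5%

9.5%


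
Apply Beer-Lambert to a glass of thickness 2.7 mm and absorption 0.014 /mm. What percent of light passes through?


Beer-Lambert law: T = exp(-alpha * thickness)
  exponent = -0.014 * 2.7 = -0.0378
  T = exp(-0.0378) = 0.9629
  Percentage = 0.9629 * 100 = 96.29%

96.29%


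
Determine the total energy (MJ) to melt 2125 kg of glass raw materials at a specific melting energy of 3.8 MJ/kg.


Total energy = mass * specific energy
  E = 2125 * 3.8 = 8075 MJ

8075 MJ


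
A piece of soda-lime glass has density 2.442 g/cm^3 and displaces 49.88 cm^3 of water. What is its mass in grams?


Rearrange rho = m / V:
  m = rho * V
  m = 2.442 * 49.88 = 121.807 g

121.807 g


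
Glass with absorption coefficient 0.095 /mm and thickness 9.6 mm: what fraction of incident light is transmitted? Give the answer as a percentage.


Beer-Lambert law: T = exp(-alpha * thickness)
  exponent = -0.095 * 9.6 = -0.912
  T = exp(-0.912) = 0.4017
  Percentage = 0.4017 * 100 = 40.17%

40.17%


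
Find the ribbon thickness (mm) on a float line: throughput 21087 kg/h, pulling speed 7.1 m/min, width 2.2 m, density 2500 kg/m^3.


Ribbon cross-section from mass balance:
  Volume rate = throughput / density = 21087 / 2500 = 8.4348 m^3/h
  thickness = volume rate / (speed * 60 * width), i.e.
  thickness = throughput / (60 * speed * width * density) * 1000
  thickness = 21087 / (60 * 7.1 * 2.2 * 2500) * 1000 = 9.0 mm

9.0 mm


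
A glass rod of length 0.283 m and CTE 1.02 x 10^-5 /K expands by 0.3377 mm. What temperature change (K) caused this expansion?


Rearrange dL = alpha * L0 * dT for dT:
  dT = dL / (alpha * L0)
  dL (m) = 0.3377 / 1000 = 0.0003377
  dT = 0.0003377 / ((1.02 x 10^-5) * 0.283) = 117.0 K

117.0 K


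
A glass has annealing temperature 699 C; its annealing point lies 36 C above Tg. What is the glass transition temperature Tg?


Rearrange T_anneal = Tg + offset for Tg:
  Tg = T_anneal - offset = 699 - 36 = 663 C

663 C


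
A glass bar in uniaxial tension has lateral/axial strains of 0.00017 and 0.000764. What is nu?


Poisson's ratio: nu = lateral strain / axial strain
  nu = 0.00017 / 0.000764 = 0.2225

0.2225


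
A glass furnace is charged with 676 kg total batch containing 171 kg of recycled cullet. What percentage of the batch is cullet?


Cullet ratio = (cullet mass / total batch mass) * 100
  Ratio = 171 / 676 * 100 = 25.3%

25.3%


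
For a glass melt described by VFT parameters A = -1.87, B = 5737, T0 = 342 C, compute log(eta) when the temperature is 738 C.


VFT equation: log(eta) = A + B / (T - T0)
  T - T0 = 738 - 342 = 396
  B / (T - T0) = 5737 / 396 = 14.487
  log(eta) = -1.87 + 14.487 = 12.617

12.617


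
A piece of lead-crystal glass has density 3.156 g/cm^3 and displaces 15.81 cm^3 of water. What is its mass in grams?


Rearrange rho = m / V:
  m = rho * V
  m = 3.156 * 15.81 = 49.896 g

49.896 g


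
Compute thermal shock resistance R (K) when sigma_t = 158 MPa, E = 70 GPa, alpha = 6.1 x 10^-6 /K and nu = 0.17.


Thermal shock resistance: R = sigma * (1 - nu) / (E * alpha)
  Numerator = 158 * (1 - 0.17) = 131.14
  Denominator = 70 * 1000 * (6.1 x 10^-6) = 0.427
  R = 131.14 / 0.427 = 307.1 K

307.1 K


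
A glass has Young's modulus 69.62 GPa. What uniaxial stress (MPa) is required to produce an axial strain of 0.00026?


Rearrange E = sigma / epsilon:
  sigma = E * epsilon
  E (MPa) = 69.62 * 1000 = 69620
  sigma = 69620 * 0.00026 = 18.1 MPa

18.1 MPa


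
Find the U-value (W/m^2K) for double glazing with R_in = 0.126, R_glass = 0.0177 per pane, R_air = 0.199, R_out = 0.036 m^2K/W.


Total thermal resistance (series):
  R_total = R_in + R_glass + R_air + R_glass + R_out
  R_total = 0.126 + 0.0177 + 0.199 + 0.0177 + 0.036 = 0.3964 m^2K/W
U-value = 1 / R_total = 1 / 0.3964 = 2.523 W/m^2K

2.523 W/m^2K


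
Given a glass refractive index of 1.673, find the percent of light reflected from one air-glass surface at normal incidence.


Fresnel reflectance at normal incidence:
  R = ((n - 1)/(n + 1))^2
  (n - 1)/(n + 1) = (1.673 - 1)/(1.673 + 1) = 0.251777
  R = 0.251777^2 = 0.0633917
  R(%) = 0.0633917 * 100 = 6.339%

6.339%


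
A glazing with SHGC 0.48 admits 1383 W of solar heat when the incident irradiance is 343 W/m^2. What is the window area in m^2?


Rearrange Q = Area * SHGC * Irradiance:
  Area = Q / (SHGC * Irradiance)
  Area = 1383 / (0.48 * 343) = 8.4 m^2

8.4 m^2


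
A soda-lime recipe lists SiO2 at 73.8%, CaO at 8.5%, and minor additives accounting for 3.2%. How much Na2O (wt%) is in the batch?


Pieces sum to 100%:
  Na2O = 100 - (SiO2 + CaO + others)
  Na2O = 100 - (73.8 + 8.5 + 3.2) = 14.5%

14.5%


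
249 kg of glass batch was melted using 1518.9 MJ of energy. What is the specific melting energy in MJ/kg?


Rearrange E = m * s for s:
  s = E / m
  s = 1518.9 / 249 = 6.1 MJ/kg

6.1 MJ/kg


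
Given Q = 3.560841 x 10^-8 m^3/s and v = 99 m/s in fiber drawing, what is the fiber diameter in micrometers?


Cross-sectional area from continuity:
  A = Q / v = 3.560841 x 10^-8 / 99 = 3.596809 x 10^-10 m^2
Diameter from circular cross-section:
  d = sqrt(4A / pi) * 10^6 (m -> um)
  d = sqrt(4 * 3.596809 x 10^-10 / pi) * 10^6 = 21.4 um

21.4 um


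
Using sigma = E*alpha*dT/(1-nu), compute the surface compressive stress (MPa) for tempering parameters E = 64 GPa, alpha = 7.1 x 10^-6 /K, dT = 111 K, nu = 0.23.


Tempering stress: sigma = E * alpha * dT / (1 - nu)
  E (MPa) = 64 * 1000 = 64000
  Numerator = 64000 * (7.1 x 10^-6) * 111 = 50.4384
  Denominator = 1 - 0.23 = 0.77
  sigma = 50.4384 / 0.77 = 65.5 MPa

65.5 MPa


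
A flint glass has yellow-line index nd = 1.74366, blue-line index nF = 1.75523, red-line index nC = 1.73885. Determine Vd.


Abbe number formula: Vd = (nd - 1) / (nF - nC)
  nd - 1 = 1.74366 - 1 = 0.74366
  nF - nC = 1.75523 - 1.73885 = 0.01638
  Vd = 0.74366 / 0.01638 = 45.4

45.4


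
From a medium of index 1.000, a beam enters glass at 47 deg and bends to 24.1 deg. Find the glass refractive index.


Apply Snell's law: n1 * sin(theta1) = n2 * sin(theta2)
  n2 = n1 * sin(theta1) / sin(theta2)
  sin(47) = 0.731354
  sin(24.1) = 0.40833
  n2 = 1.000 * 0.731354 / 0.40833 = 1.7911

1.7911


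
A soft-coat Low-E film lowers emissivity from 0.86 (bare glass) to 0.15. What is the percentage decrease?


Percentage reduction = (1 - coated/uncoated) * 100
  Ratio = 0.15 / 0.86 = 0.1744
  Reduction = (1 - 0.1744) * 100 = 82.6%

82.6%


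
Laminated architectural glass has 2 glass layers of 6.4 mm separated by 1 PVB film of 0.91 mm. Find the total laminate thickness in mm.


Total thickness = glass contribution + PVB contribution
  Glass: 2 * 6.4 = 12.8 mm
  PVB: 1 * 0.91 = 0.91 mm
  Total = 12.8 + 0.91 = 13.71 mm

13.71 mm


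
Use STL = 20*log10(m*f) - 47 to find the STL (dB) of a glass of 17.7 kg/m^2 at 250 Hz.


Mass law: STL = 20 * log10(m * f) - 47
  m * f = 17.7 * 250 = 4425
  log10(4425) = 3.64591
  STL = 20 * 3.64591 - 47 = 72.9182 - 47 = 25.9 dB

25.9 dB


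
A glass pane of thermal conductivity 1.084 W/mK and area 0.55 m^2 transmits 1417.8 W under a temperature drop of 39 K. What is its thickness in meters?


Fourier's law: t = k * A * dT / Q
  t = 1.084 * 0.55 * 39 / 1417.8
  t = 23.2518 / 1417.8 = 0.0164 m

0.0164 m


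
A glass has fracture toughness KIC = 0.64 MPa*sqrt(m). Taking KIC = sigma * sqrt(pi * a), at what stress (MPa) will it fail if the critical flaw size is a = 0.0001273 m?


Rearrange KIC = sigma * sqrt(pi * a):
  sigma = KIC / sqrt(pi * a)
  sqrt(pi * 0.0001273) = 0.019998
  sigma = 0.64 / 0.019998 = 32.0 MPa

32.0 MPa


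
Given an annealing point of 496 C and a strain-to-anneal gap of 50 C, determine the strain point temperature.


Strain point = annealing point - difference:
  T_strain = 496 - 50 = 446 C

446 C


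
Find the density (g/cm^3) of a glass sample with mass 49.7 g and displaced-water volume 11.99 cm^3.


Use the definition of density:
  rho = mass / volume
  rho = 49.7 / 11.99 = 4.145 g/cm^3

4.145 g/cm^3


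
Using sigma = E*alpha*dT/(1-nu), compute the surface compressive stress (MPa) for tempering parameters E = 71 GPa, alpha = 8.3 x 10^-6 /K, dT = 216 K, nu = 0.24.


Tempering stress: sigma = E * alpha * dT / (1 - nu)
  E (MPa) = 71 * 1000 = 71000
  Numerator = 71000 * (8.3 x 10^-6) * 216 = 127.2888
  Denominator = 1 - 0.24 = 0.76
  sigma = 127.2888 / 0.76 = 167.5 MPa

167.5 MPa


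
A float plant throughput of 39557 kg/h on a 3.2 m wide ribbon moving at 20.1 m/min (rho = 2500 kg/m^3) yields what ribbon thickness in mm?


Ribbon cross-section from mass balance:
  Volume rate = throughput / density = 39557 / 2500 = 15.8228 m^3/h
  thickness = volume rate / (speed * 60 * width), i.e.
  thickness = throughput / (60 * speed * width * density) * 1000
  thickness = 39557 / (60 * 20.1 * 3.2 * 2500) * 1000 = 4.1 mm

4.1 mm


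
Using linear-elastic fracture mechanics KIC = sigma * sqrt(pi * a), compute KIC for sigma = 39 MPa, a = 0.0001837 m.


Fracture toughness: KIC = sigma * sqrt(pi * a)
  pi * a = pi * 0.0001837 = 0.000577111
  sqrt(pi * a) = 0.024023
  KIC = 39 * 0.024023 = 0.937 MPa*sqrt(m)

0.937 MPa*sqrt(m)


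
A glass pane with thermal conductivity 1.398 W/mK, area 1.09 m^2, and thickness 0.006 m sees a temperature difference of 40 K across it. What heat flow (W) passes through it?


Fourier's law: Q = k * A * dT / t
  Q = 1.398 * 1.09 * 40 / 0.006
  Q = 60.9528 / 0.006 = 10158.8 W

10158.8 W


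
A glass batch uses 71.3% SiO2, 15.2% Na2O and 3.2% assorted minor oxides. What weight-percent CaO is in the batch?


Pieces sum to 100%:
  CaO = 100 - (SiO2 + Na2O + others)
  CaO = 100 - (71.3 + 15.2 + 3.2) = 10.3%

10.3%


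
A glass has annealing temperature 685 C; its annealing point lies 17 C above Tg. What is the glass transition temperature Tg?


Rearrange T_anneal = Tg + offset for Tg:
  Tg = T_anneal - offset = 685 - 17 = 668 C

668 C


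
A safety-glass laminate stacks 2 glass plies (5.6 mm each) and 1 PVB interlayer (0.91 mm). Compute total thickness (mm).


Total thickness = glass contribution + PVB contribution
  Glass: 2 * 5.6 = 11.2 mm
  PVB: 1 * 0.91 = 0.91 mm
  Total = 11.2 + 0.91 = 12.11 mm

12.11 mm


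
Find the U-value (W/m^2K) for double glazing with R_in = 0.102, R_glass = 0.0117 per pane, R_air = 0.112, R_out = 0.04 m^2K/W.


Total thermal resistance (series):
  R_total = R_in + R_glass + R_air + R_glass + R_out
  R_total = 0.102 + 0.0117 + 0.112 + 0.0117 + 0.04 = 0.2774 m^2K/W
U-value = 1 / R_total = 1 / 0.2774 = 3.605 W/m^2K

3.605 W/m^2K
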